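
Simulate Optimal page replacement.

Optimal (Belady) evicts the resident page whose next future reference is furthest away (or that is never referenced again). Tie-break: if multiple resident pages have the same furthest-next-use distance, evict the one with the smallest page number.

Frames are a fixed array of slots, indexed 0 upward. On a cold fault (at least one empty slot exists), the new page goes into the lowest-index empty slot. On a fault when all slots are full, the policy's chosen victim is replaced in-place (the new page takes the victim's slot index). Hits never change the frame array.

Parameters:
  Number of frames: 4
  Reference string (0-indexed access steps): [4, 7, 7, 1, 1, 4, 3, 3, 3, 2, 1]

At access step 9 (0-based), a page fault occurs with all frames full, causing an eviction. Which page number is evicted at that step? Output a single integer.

Step 0: ref 4 -> FAULT, frames=[4,-,-,-]
Step 1: ref 7 -> FAULT, frames=[4,7,-,-]
Step 2: ref 7 -> HIT, frames=[4,7,-,-]
Step 3: ref 1 -> FAULT, frames=[4,7,1,-]
Step 4: ref 1 -> HIT, frames=[4,7,1,-]
Step 5: ref 4 -> HIT, frames=[4,7,1,-]
Step 6: ref 3 -> FAULT, frames=[4,7,1,3]
Step 7: ref 3 -> HIT, frames=[4,7,1,3]
Step 8: ref 3 -> HIT, frames=[4,7,1,3]
Step 9: ref 2 -> FAULT, evict 3, frames=[4,7,1,2]
At step 9: evicted page 3

Answer: 3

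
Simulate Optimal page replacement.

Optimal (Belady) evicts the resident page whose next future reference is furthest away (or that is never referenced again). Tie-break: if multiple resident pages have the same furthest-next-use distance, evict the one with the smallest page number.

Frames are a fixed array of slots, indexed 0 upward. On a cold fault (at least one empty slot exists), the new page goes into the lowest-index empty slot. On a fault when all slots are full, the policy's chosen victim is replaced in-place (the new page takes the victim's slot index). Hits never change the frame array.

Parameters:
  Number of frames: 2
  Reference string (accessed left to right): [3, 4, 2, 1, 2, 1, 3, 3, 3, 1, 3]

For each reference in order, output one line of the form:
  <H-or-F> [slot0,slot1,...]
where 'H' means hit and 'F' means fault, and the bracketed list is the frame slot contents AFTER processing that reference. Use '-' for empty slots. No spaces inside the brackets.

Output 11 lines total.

F [3,-]
F [3,4]
F [3,2]
F [1,2]
H [1,2]
H [1,2]
F [1,3]
H [1,3]
H [1,3]
H [1,3]
H [1,3]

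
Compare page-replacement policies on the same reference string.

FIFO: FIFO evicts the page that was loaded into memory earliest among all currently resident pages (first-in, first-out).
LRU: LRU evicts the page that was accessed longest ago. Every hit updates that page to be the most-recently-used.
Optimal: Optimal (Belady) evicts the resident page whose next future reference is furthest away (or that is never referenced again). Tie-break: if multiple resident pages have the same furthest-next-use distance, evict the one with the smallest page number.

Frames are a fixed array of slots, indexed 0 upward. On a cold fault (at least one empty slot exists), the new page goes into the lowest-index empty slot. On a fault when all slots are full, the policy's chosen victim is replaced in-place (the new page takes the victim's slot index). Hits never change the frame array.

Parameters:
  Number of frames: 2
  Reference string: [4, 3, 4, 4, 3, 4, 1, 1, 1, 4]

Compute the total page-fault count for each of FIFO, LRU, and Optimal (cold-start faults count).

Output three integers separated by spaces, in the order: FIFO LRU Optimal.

--- FIFO ---
  step 0: ref 4 -> FAULT, frames=[4,-] (faults so far: 1)
  step 1: ref 3 -> FAULT, frames=[4,3] (faults so far: 2)
  step 2: ref 4 -> HIT, frames=[4,3] (faults so far: 2)
  step 3: ref 4 -> HIT, frames=[4,3] (faults so far: 2)
  step 4: ref 3 -> HIT, frames=[4,3] (faults so far: 2)
  step 5: ref 4 -> HIT, frames=[4,3] (faults so far: 2)
  step 6: ref 1 -> FAULT, evict 4, frames=[1,3] (faults so far: 3)
  step 7: ref 1 -> HIT, frames=[1,3] (faults so far: 3)
  step 8: ref 1 -> HIT, frames=[1,3] (faults so far: 3)
  step 9: ref 4 -> FAULT, evict 3, frames=[1,4] (faults so far: 4)
  FIFO total faults: 4
--- LRU ---
  step 0: ref 4 -> FAULT, frames=[4,-] (faults so far: 1)
  step 1: ref 3 -> FAULT, frames=[4,3] (faults so far: 2)
  step 2: ref 4 -> HIT, frames=[4,3] (faults so far: 2)
  step 3: ref 4 -> HIT, frames=[4,3] (faults so far: 2)
  step 4: ref 3 -> HIT, frames=[4,3] (faults so far: 2)
  step 5: ref 4 -> HIT, frames=[4,3] (faults so far: 2)
  step 6: ref 1 -> FAULT, evict 3, frames=[4,1] (faults so far: 3)
  step 7: ref 1 -> HIT, frames=[4,1] (faults so far: 3)
  step 8: ref 1 -> HIT, frames=[4,1] (faults so far: 3)
  step 9: ref 4 -> HIT, frames=[4,1] (faults so far: 3)
  LRU total faults: 3
--- Optimal ---
  step 0: ref 4 -> FAULT, frames=[4,-] (faults so far: 1)
  step 1: ref 3 -> FAULT, frames=[4,3] (faults so far: 2)
  step 2: ref 4 -> HIT, frames=[4,3] (faults so far: 2)
  step 3: ref 4 -> HIT, frames=[4,3] (faults so far: 2)
  step 4: ref 3 -> HIT, frames=[4,3] (faults so far: 2)
  step 5: ref 4 -> HIT, frames=[4,3] (faults so far: 2)
  step 6: ref 1 -> FAULT, evict 3, frames=[4,1] (faults so far: 3)
  step 7: ref 1 -> HIT, frames=[4,1] (faults so far: 3)
  step 8: ref 1 -> HIT, frames=[4,1] (faults so far: 3)
  step 9: ref 4 -> HIT, frames=[4,1] (faults so far: 3)
  Optimal total faults: 3

Answer: 4 3 3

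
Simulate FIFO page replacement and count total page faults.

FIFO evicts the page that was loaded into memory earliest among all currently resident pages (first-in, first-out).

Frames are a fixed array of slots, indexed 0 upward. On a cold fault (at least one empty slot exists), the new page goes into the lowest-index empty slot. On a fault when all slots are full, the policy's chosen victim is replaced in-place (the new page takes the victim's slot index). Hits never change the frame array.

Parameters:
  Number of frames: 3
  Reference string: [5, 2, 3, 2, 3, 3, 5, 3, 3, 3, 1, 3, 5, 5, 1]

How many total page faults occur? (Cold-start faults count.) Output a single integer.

Step 0: ref 5 → FAULT, frames=[5,-,-]
Step 1: ref 2 → FAULT, frames=[5,2,-]
Step 2: ref 3 → FAULT, frames=[5,2,3]
Step 3: ref 2 → HIT, frames=[5,2,3]
Step 4: ref 3 → HIT, frames=[5,2,3]
Step 5: ref 3 → HIT, frames=[5,2,3]
Step 6: ref 5 → HIT, frames=[5,2,3]
Step 7: ref 3 → HIT, frames=[5,2,3]
Step 8: ref 3 → HIT, frames=[5,2,3]
Step 9: ref 3 → HIT, frames=[5,2,3]
Step 10: ref 1 → FAULT (evict 5), frames=[1,2,3]
Step 11: ref 3 → HIT, frames=[1,2,3]
Step 12: ref 5 → FAULT (evict 2), frames=[1,5,3]
Step 13: ref 5 → HIT, frames=[1,5,3]
Step 14: ref 1 → HIT, frames=[1,5,3]
Total faults: 5

Answer: 5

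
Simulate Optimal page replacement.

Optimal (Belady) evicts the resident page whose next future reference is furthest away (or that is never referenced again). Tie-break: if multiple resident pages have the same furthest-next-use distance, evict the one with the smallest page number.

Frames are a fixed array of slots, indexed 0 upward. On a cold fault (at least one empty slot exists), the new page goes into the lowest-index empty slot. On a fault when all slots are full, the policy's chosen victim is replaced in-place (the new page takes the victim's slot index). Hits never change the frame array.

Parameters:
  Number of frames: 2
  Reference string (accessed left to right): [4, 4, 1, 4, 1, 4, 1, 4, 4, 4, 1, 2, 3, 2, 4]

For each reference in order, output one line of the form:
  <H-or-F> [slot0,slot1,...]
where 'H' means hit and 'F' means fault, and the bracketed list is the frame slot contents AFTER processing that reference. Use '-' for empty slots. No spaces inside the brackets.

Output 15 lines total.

F [4,-]
H [4,-]
F [4,1]
H [4,1]
H [4,1]
H [4,1]
H [4,1]
H [4,1]
H [4,1]
H [4,1]
H [4,1]
F [4,2]
F [3,2]
H [3,2]
F [3,4]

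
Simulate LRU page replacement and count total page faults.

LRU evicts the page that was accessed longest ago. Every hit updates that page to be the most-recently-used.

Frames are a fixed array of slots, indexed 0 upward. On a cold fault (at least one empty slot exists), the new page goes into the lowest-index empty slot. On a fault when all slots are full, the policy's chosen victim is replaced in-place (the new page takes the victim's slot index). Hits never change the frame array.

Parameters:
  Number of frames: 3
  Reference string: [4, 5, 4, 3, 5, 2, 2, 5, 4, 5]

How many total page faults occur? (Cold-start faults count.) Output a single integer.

Step 0: ref 4 → FAULT, frames=[4,-,-]
Step 1: ref 5 → FAULT, frames=[4,5,-]
Step 2: ref 4 → HIT, frames=[4,5,-]
Step 3: ref 3 → FAULT, frames=[4,5,3]
Step 4: ref 5 → HIT, frames=[4,5,3]
Step 5: ref 2 → FAULT (evict 4), frames=[2,5,3]
Step 6: ref 2 → HIT, frames=[2,5,3]
Step 7: ref 5 → HIT, frames=[2,5,3]
Step 8: ref 4 → FAULT (evict 3), frames=[2,5,4]
Step 9: ref 5 → HIT, frames=[2,5,4]
Total faults: 5

Answer: 5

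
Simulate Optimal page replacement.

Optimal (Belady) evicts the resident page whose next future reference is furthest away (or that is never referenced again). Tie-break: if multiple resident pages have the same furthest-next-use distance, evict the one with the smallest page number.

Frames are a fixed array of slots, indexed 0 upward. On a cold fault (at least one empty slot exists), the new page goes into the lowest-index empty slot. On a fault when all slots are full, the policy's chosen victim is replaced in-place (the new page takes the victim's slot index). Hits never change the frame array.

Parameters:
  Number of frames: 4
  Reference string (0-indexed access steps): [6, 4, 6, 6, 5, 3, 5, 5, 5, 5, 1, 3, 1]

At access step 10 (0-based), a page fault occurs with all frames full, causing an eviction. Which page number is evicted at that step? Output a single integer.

Step 0: ref 6 -> FAULT, frames=[6,-,-,-]
Step 1: ref 4 -> FAULT, frames=[6,4,-,-]
Step 2: ref 6 -> HIT, frames=[6,4,-,-]
Step 3: ref 6 -> HIT, frames=[6,4,-,-]
Step 4: ref 5 -> FAULT, frames=[6,4,5,-]
Step 5: ref 3 -> FAULT, frames=[6,4,5,3]
Step 6: ref 5 -> HIT, frames=[6,4,5,3]
Step 7: ref 5 -> HIT, frames=[6,4,5,3]
Step 8: ref 5 -> HIT, frames=[6,4,5,3]
Step 9: ref 5 -> HIT, frames=[6,4,5,3]
Step 10: ref 1 -> FAULT, evict 4, frames=[6,1,5,3]
At step 10: evicted page 4

Answer: 4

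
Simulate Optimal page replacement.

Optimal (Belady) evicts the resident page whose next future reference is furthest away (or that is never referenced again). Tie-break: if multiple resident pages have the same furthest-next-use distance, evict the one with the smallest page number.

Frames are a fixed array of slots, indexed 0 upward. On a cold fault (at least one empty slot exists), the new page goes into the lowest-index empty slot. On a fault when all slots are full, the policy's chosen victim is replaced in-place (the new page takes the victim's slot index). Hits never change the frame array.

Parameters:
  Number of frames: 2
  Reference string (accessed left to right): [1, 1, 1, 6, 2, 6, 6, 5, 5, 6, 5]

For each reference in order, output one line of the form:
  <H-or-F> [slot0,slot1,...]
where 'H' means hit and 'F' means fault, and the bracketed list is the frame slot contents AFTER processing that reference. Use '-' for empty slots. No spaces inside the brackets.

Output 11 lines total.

F [1,-]
H [1,-]
H [1,-]
F [1,6]
F [2,6]
H [2,6]
H [2,6]
F [5,6]
H [5,6]
H [5,6]
H [5,6]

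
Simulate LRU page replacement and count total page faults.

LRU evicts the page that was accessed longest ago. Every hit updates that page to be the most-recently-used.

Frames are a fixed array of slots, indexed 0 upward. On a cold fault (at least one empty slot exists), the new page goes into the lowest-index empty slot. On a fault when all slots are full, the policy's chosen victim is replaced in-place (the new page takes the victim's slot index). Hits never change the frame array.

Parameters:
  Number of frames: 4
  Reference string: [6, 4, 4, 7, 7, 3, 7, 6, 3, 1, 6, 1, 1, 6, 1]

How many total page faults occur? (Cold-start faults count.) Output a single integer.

Step 0: ref 6 → FAULT, frames=[6,-,-,-]
Step 1: ref 4 → FAULT, frames=[6,4,-,-]
Step 2: ref 4 → HIT, frames=[6,4,-,-]
Step 3: ref 7 → FAULT, frames=[6,4,7,-]
Step 4: ref 7 → HIT, frames=[6,4,7,-]
Step 5: ref 3 → FAULT, frames=[6,4,7,3]
Step 6: ref 7 → HIT, frames=[6,4,7,3]
Step 7: ref 6 → HIT, frames=[6,4,7,3]
Step 8: ref 3 → HIT, frames=[6,4,7,3]
Step 9: ref 1 → FAULT (evict 4), frames=[6,1,7,3]
Step 10: ref 6 → HIT, frames=[6,1,7,3]
Step 11: ref 1 → HIT, frames=[6,1,7,3]
Step 12: ref 1 → HIT, frames=[6,1,7,3]
Step 13: ref 6 → HIT, frames=[6,1,7,3]
Step 14: ref 1 → HIT, frames=[6,1,7,3]
Total faults: 5

Answer: 5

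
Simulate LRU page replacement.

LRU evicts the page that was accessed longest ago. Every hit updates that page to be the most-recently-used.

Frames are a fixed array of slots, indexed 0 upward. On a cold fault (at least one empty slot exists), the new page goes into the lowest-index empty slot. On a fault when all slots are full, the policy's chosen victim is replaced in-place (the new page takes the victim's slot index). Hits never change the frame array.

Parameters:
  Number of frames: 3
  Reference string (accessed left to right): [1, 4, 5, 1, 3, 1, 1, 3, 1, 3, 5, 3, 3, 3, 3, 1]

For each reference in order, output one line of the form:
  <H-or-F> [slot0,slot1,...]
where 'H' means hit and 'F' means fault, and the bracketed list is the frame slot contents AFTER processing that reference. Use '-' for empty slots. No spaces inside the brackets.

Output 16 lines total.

F [1,-,-]
F [1,4,-]
F [1,4,5]
H [1,4,5]
F [1,3,5]
H [1,3,5]
H [1,3,5]
H [1,3,5]
H [1,3,5]
H [1,3,5]
H [1,3,5]
H [1,3,5]
H [1,3,5]
H [1,3,5]
H [1,3,5]
H [1,3,5]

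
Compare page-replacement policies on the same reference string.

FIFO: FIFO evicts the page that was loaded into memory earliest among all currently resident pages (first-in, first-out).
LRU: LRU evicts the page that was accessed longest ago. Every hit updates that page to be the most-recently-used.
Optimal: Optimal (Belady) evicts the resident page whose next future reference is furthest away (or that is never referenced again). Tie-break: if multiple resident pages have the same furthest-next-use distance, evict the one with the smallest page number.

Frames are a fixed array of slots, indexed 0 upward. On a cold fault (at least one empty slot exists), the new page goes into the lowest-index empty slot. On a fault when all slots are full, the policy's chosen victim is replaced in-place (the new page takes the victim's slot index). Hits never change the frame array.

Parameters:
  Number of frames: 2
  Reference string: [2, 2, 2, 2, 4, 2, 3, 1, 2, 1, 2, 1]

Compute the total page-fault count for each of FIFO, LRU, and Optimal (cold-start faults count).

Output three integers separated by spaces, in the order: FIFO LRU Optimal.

--- FIFO ---
  step 0: ref 2 -> FAULT, frames=[2,-] (faults so far: 1)
  step 1: ref 2 -> HIT, frames=[2,-] (faults so far: 1)
  step 2: ref 2 -> HIT, frames=[2,-] (faults so far: 1)
  step 3: ref 2 -> HIT, frames=[2,-] (faults so far: 1)
  step 4: ref 4 -> FAULT, frames=[2,4] (faults so far: 2)
  step 5: ref 2 -> HIT, frames=[2,4] (faults so far: 2)
  step 6: ref 3 -> FAULT, evict 2, frames=[3,4] (faults so far: 3)
  step 7: ref 1 -> FAULT, evict 4, frames=[3,1] (faults so far: 4)
  step 8: ref 2 -> FAULT, evict 3, frames=[2,1] (faults so far: 5)
  step 9: ref 1 -> HIT, frames=[2,1] (faults so far: 5)
  step 10: ref 2 -> HIT, frames=[2,1] (faults so far: 5)
  step 11: ref 1 -> HIT, frames=[2,1] (faults so far: 5)
  FIFO total faults: 5
--- LRU ---
  step 0: ref 2 -> FAULT, frames=[2,-] (faults so far: 1)
  step 1: ref 2 -> HIT, frames=[2,-] (faults so far: 1)
  step 2: ref 2 -> HIT, frames=[2,-] (faults so far: 1)
  step 3: ref 2 -> HIT, frames=[2,-] (faults so far: 1)
  step 4: ref 4 -> FAULT, frames=[2,4] (faults so far: 2)
  step 5: ref 2 -> HIT, frames=[2,4] (faults so far: 2)
  step 6: ref 3 -> FAULT, evict 4, frames=[2,3] (faults so far: 3)
  step 7: ref 1 -> FAULT, evict 2, frames=[1,3] (faults so far: 4)
  step 8: ref 2 -> FAULT, evict 3, frames=[1,2] (faults so far: 5)
  step 9: ref 1 -> HIT, frames=[1,2] (faults so far: 5)
  step 10: ref 2 -> HIT, frames=[1,2] (faults so far: 5)
  step 11: ref 1 -> HIT, frames=[1,2] (faults so far: 5)
  LRU total faults: 5
--- Optimal ---
  step 0: ref 2 -> FAULT, frames=[2,-] (faults so far: 1)
  step 1: ref 2 -> HIT, frames=[2,-] (faults so far: 1)
  step 2: ref 2 -> HIT, frames=[2,-] (faults so far: 1)
  step 3: ref 2 -> HIT, frames=[2,-] (faults so far: 1)
  step 4: ref 4 -> FAULT, frames=[2,4] (faults so far: 2)
  step 5: ref 2 -> HIT, frames=[2,4] (faults so far: 2)
  step 6: ref 3 -> FAULT, evict 4, frames=[2,3] (faults so far: 3)
  step 7: ref 1 -> FAULT, evict 3, frames=[2,1] (faults so far: 4)
  step 8: ref 2 -> HIT, frames=[2,1] (faults so far: 4)
  step 9: ref 1 -> HIT, frames=[2,1] (faults so far: 4)
  step 10: ref 2 -> HIT, frames=[2,1] (faults so far: 4)
  step 11: ref 1 -> HIT, frames=[2,1] (faults so far: 4)
  Optimal total faults: 4

Answer: 5 5 4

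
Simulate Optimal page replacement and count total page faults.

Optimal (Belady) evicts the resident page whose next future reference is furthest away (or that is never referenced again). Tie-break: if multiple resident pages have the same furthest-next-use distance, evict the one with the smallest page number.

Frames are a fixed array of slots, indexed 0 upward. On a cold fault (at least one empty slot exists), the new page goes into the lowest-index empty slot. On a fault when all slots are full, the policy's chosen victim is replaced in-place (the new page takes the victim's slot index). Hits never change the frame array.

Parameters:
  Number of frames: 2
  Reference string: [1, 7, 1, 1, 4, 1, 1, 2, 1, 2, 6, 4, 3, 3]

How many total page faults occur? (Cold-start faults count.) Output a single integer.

Step 0: ref 1 → FAULT, frames=[1,-]
Step 1: ref 7 → FAULT, frames=[1,7]
Step 2: ref 1 → HIT, frames=[1,7]
Step 3: ref 1 → HIT, frames=[1,7]
Step 4: ref 4 → FAULT (evict 7), frames=[1,4]
Step 5: ref 1 → HIT, frames=[1,4]
Step 6: ref 1 → HIT, frames=[1,4]
Step 7: ref 2 → FAULT (evict 4), frames=[1,2]
Step 8: ref 1 → HIT, frames=[1,2]
Step 9: ref 2 → HIT, frames=[1,2]
Step 10: ref 6 → FAULT (evict 1), frames=[6,2]
Step 11: ref 4 → FAULT (evict 2), frames=[6,4]
Step 12: ref 3 → FAULT (evict 4), frames=[6,3]
Step 13: ref 3 → HIT, frames=[6,3]
Total faults: 7

Answer: 7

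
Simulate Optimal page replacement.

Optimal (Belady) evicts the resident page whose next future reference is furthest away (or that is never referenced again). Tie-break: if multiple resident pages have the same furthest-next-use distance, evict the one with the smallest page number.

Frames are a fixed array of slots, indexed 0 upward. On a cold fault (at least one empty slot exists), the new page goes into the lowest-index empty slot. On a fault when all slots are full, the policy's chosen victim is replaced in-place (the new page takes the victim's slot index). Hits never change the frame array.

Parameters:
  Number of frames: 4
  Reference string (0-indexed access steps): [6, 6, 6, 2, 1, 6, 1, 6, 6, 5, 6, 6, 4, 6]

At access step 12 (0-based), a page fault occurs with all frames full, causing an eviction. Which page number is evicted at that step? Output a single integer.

Answer: 1

Derivation:
Step 0: ref 6 -> FAULT, frames=[6,-,-,-]
Step 1: ref 6 -> HIT, frames=[6,-,-,-]
Step 2: ref 6 -> HIT, frames=[6,-,-,-]
Step 3: ref 2 -> FAULT, frames=[6,2,-,-]
Step 4: ref 1 -> FAULT, frames=[6,2,1,-]
Step 5: ref 6 -> HIT, frames=[6,2,1,-]
Step 6: ref 1 -> HIT, frames=[6,2,1,-]
Step 7: ref 6 -> HIT, frames=[6,2,1,-]
Step 8: ref 6 -> HIT, frames=[6,2,1,-]
Step 9: ref 5 -> FAULT, frames=[6,2,1,5]
Step 10: ref 6 -> HIT, frames=[6,2,1,5]
Step 11: ref 6 -> HIT, frames=[6,2,1,5]
Step 12: ref 4 -> FAULT, evict 1, frames=[6,2,4,5]
At step 12: evicted page 1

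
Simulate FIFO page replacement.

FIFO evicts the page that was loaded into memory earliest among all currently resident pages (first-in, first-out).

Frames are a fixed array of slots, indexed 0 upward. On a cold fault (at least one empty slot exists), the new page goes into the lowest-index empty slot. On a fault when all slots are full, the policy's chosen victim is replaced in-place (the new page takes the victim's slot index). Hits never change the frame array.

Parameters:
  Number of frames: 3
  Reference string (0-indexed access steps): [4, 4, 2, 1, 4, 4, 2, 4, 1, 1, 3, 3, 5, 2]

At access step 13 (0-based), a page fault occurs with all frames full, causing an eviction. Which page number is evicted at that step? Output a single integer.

Answer: 1

Derivation:
Step 0: ref 4 -> FAULT, frames=[4,-,-]
Step 1: ref 4 -> HIT, frames=[4,-,-]
Step 2: ref 2 -> FAULT, frames=[4,2,-]
Step 3: ref 1 -> FAULT, frames=[4,2,1]
Step 4: ref 4 -> HIT, frames=[4,2,1]
Step 5: ref 4 -> HIT, frames=[4,2,1]
Step 6: ref 2 -> HIT, frames=[4,2,1]
Step 7: ref 4 -> HIT, frames=[4,2,1]
Step 8: ref 1 -> HIT, frames=[4,2,1]
Step 9: ref 1 -> HIT, frames=[4,2,1]
Step 10: ref 3 -> FAULT, evict 4, frames=[3,2,1]
Step 11: ref 3 -> HIT, frames=[3,2,1]
Step 12: ref 5 -> FAULT, evict 2, frames=[3,5,1]
Step 13: ref 2 -> FAULT, evict 1, frames=[3,5,2]
At step 13: evicted page 1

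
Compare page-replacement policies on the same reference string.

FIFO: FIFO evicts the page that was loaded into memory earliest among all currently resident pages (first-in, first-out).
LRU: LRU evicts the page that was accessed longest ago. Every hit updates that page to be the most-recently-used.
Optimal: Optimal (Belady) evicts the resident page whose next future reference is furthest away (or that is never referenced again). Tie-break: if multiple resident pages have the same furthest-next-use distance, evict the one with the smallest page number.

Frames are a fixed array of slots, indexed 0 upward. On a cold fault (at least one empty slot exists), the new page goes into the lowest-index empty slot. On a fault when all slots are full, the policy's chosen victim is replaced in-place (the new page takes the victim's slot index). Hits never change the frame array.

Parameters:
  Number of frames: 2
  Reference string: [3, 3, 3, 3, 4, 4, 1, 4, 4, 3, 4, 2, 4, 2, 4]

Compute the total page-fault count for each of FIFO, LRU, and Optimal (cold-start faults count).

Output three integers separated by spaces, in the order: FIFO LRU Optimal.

--- FIFO ---
  step 0: ref 3 -> FAULT, frames=[3,-] (faults so far: 1)
  step 1: ref 3 -> HIT, frames=[3,-] (faults so far: 1)
  step 2: ref 3 -> HIT, frames=[3,-] (faults so far: 1)
  step 3: ref 3 -> HIT, frames=[3,-] (faults so far: 1)
  step 4: ref 4 -> FAULT, frames=[3,4] (faults so far: 2)
  step 5: ref 4 -> HIT, frames=[3,4] (faults so far: 2)
  step 6: ref 1 -> FAULT, evict 3, frames=[1,4] (faults so far: 3)
  step 7: ref 4 -> HIT, frames=[1,4] (faults so far: 3)
  step 8: ref 4 -> HIT, frames=[1,4] (faults so far: 3)
  step 9: ref 3 -> FAULT, evict 4, frames=[1,3] (faults so far: 4)
  step 10: ref 4 -> FAULT, evict 1, frames=[4,3] (faults so far: 5)
  step 11: ref 2 -> FAULT, evict 3, frames=[4,2] (faults so far: 6)
  step 12: ref 4 -> HIT, frames=[4,2] (faults so far: 6)
  step 13: ref 2 -> HIT, frames=[4,2] (faults so far: 6)
  step 14: ref 4 -> HIT, frames=[4,2] (faults so far: 6)
  FIFO total faults: 6
--- LRU ---
  step 0: ref 3 -> FAULT, frames=[3,-] (faults so far: 1)
  step 1: ref 3 -> HIT, frames=[3,-] (faults so far: 1)
  step 2: ref 3 -> HIT, frames=[3,-] (faults so far: 1)
  step 3: ref 3 -> HIT, frames=[3,-] (faults so far: 1)
  step 4: ref 4 -> FAULT, frames=[3,4] (faults so far: 2)
  step 5: ref 4 -> HIT, frames=[3,4] (faults so far: 2)
  step 6: ref 1 -> FAULT, evict 3, frames=[1,4] (faults so far: 3)
  step 7: ref 4 -> HIT, frames=[1,4] (faults so far: 3)
  step 8: ref 4 -> HIT, frames=[1,4] (faults so far: 3)
  step 9: ref 3 -> FAULT, evict 1, frames=[3,4] (faults so far: 4)
  step 10: ref 4 -> HIT, frames=[3,4] (faults so far: 4)
  step 11: ref 2 -> FAULT, evict 3, frames=[2,4] (faults so far: 5)
  step 12: ref 4 -> HIT, frames=[2,4] (faults so far: 5)
  step 13: ref 2 -> HIT, frames=[2,4] (faults so far: 5)
  step 14: ref 4 -> HIT, frames=[2,4] (faults so far: 5)
  LRU total faults: 5
--- Optimal ---
  step 0: ref 3 -> FAULT, frames=[3,-] (faults so far: 1)
  step 1: ref 3 -> HIT, frames=[3,-] (faults so far: 1)
  step 2: ref 3 -> HIT, frames=[3,-] (faults so far: 1)
  step 3: ref 3 -> HIT, frames=[3,-] (faults so far: 1)
  step 4: ref 4 -> FAULT, frames=[3,4] (faults so far: 2)
  step 5: ref 4 -> HIT, frames=[3,4] (faults so far: 2)
  step 6: ref 1 -> FAULT, evict 3, frames=[1,4] (faults so far: 3)
  step 7: ref 4 -> HIT, frames=[1,4] (faults so far: 3)
  step 8: ref 4 -> HIT, frames=[1,4] (faults so far: 3)
  step 9: ref 3 -> FAULT, evict 1, frames=[3,4] (faults so far: 4)
  step 10: ref 4 -> HIT, frames=[3,4] (faults so far: 4)
  step 11: ref 2 -> FAULT, evict 3, frames=[2,4] (faults so far: 5)
  step 12: ref 4 -> HIT, frames=[2,4] (faults so far: 5)
  step 13: ref 2 -> HIT, frames=[2,4] (faults so far: 5)
  step 14: ref 4 -> HIT, frames=[2,4] (faults so far: 5)
  Optimal total faults: 5

Answer: 6 5 5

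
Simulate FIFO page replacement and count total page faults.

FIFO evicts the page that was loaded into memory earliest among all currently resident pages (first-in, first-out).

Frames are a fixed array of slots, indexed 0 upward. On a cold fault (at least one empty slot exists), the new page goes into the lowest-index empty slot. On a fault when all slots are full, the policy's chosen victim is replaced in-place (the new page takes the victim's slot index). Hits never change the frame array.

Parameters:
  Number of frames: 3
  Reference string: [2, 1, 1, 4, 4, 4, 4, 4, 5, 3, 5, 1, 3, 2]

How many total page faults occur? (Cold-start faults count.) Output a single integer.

Step 0: ref 2 → FAULT, frames=[2,-,-]
Step 1: ref 1 → FAULT, frames=[2,1,-]
Step 2: ref 1 → HIT, frames=[2,1,-]
Step 3: ref 4 → FAULT, frames=[2,1,4]
Step 4: ref 4 → HIT, frames=[2,1,4]
Step 5: ref 4 → HIT, frames=[2,1,4]
Step 6: ref 4 → HIT, frames=[2,1,4]
Step 7: ref 4 → HIT, frames=[2,1,4]
Step 8: ref 5 → FAULT (evict 2), frames=[5,1,4]
Step 9: ref 3 → FAULT (evict 1), frames=[5,3,4]
Step 10: ref 5 → HIT, frames=[5,3,4]
Step 11: ref 1 → FAULT (evict 4), frames=[5,3,1]
Step 12: ref 3 → HIT, frames=[5,3,1]
Step 13: ref 2 → FAULT (evict 5), frames=[2,3,1]
Total faults: 7

Answer: 7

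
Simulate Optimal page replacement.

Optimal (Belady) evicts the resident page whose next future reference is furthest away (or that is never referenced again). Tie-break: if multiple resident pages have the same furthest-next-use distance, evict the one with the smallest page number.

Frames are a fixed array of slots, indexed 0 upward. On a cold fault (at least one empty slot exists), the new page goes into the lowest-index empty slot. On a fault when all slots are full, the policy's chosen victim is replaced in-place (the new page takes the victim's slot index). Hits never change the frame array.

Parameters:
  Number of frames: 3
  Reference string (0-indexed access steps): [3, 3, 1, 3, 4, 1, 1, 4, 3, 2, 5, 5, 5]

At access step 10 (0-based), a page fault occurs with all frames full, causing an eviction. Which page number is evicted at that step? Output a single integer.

Answer: 2

Derivation:
Step 0: ref 3 -> FAULT, frames=[3,-,-]
Step 1: ref 3 -> HIT, frames=[3,-,-]
Step 2: ref 1 -> FAULT, frames=[3,1,-]
Step 3: ref 3 -> HIT, frames=[3,1,-]
Step 4: ref 4 -> FAULT, frames=[3,1,4]
Step 5: ref 1 -> HIT, frames=[3,1,4]
Step 6: ref 1 -> HIT, frames=[3,1,4]
Step 7: ref 4 -> HIT, frames=[3,1,4]
Step 8: ref 3 -> HIT, frames=[3,1,4]
Step 9: ref 2 -> FAULT, evict 1, frames=[3,2,4]
Step 10: ref 5 -> FAULT, evict 2, frames=[3,5,4]
At step 10: evicted page 2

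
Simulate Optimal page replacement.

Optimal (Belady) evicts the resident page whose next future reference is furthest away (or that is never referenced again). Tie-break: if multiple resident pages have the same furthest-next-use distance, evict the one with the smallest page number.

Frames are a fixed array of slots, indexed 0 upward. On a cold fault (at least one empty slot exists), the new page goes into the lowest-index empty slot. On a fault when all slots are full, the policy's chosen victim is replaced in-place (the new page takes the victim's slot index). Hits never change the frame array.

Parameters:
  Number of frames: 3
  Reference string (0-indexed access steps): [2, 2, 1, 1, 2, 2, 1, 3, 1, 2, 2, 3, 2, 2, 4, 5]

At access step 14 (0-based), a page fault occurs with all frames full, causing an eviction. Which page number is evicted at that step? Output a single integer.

Step 0: ref 2 -> FAULT, frames=[2,-,-]
Step 1: ref 2 -> HIT, frames=[2,-,-]
Step 2: ref 1 -> FAULT, frames=[2,1,-]
Step 3: ref 1 -> HIT, frames=[2,1,-]
Step 4: ref 2 -> HIT, frames=[2,1,-]
Step 5: ref 2 -> HIT, frames=[2,1,-]
Step 6: ref 1 -> HIT, frames=[2,1,-]
Step 7: ref 3 -> FAULT, frames=[2,1,3]
Step 8: ref 1 -> HIT, frames=[2,1,3]
Step 9: ref 2 -> HIT, frames=[2,1,3]
Step 10: ref 2 -> HIT, frames=[2,1,3]
Step 11: ref 3 -> HIT, frames=[2,1,3]
Step 12: ref 2 -> HIT, frames=[2,1,3]
Step 13: ref 2 -> HIT, frames=[2,1,3]
Step 14: ref 4 -> FAULT, evict 1, frames=[2,4,3]
At step 14: evicted page 1

Answer: 1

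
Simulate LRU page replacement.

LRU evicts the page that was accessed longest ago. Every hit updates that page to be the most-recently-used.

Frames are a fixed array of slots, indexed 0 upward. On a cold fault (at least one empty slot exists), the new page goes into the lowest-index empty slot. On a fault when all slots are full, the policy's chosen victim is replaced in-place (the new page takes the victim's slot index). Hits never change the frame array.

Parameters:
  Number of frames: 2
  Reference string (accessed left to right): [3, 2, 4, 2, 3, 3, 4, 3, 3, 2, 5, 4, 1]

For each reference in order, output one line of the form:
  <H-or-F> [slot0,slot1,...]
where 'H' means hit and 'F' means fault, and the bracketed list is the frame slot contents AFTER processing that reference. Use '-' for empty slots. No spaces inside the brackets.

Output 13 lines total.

F [3,-]
F [3,2]
F [4,2]
H [4,2]
F [3,2]
H [3,2]
F [3,4]
H [3,4]
H [3,4]
F [3,2]
F [5,2]
F [5,4]
F [1,4]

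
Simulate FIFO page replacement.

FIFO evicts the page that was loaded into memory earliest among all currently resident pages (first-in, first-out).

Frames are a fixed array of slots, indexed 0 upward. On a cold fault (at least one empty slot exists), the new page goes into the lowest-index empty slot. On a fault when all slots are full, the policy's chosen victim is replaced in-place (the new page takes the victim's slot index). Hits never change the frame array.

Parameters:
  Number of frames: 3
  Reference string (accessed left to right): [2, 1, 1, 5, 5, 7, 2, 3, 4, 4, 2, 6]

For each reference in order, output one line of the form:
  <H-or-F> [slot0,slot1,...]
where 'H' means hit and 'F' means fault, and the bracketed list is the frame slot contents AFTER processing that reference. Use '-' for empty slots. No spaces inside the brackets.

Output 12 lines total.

F [2,-,-]
F [2,1,-]
H [2,1,-]
F [2,1,5]
H [2,1,5]
F [7,1,5]
F [7,2,5]
F [7,2,3]
F [4,2,3]
H [4,2,3]
H [4,2,3]
F [4,6,3]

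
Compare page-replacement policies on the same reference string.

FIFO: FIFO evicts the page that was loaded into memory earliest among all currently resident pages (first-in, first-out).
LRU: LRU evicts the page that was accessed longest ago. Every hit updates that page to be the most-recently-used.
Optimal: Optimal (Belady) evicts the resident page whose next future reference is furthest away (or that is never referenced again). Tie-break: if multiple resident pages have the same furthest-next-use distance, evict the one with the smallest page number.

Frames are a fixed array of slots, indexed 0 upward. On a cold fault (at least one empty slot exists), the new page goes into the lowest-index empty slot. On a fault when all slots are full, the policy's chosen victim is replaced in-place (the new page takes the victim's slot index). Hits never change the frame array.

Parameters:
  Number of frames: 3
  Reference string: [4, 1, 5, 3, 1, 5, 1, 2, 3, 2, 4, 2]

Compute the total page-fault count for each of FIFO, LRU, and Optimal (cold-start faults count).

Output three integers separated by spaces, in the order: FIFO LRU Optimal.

--- FIFO ---
  step 0: ref 4 -> FAULT, frames=[4,-,-] (faults so far: 1)
  step 1: ref 1 -> FAULT, frames=[4,1,-] (faults so far: 2)
  step 2: ref 5 -> FAULT, frames=[4,1,5] (faults so far: 3)
  step 3: ref 3 -> FAULT, evict 4, frames=[3,1,5] (faults so far: 4)
  step 4: ref 1 -> HIT, frames=[3,1,5] (faults so far: 4)
  step 5: ref 5 -> HIT, frames=[3,1,5] (faults so far: 4)
  step 6: ref 1 -> HIT, frames=[3,1,5] (faults so far: 4)
  step 7: ref 2 -> FAULT, evict 1, frames=[3,2,5] (faults so far: 5)
  step 8: ref 3 -> HIT, frames=[3,2,5] (faults so far: 5)
  step 9: ref 2 -> HIT, frames=[3,2,5] (faults so far: 5)
  step 10: ref 4 -> FAULT, evict 5, frames=[3,2,4] (faults so far: 6)
  step 11: ref 2 -> HIT, frames=[3,2,4] (faults so far: 6)
  FIFO total faults: 6
--- LRU ---
  step 0: ref 4 -> FAULT, frames=[4,-,-] (faults so far: 1)
  step 1: ref 1 -> FAULT, frames=[4,1,-] (faults so far: 2)
  step 2: ref 5 -> FAULT, frames=[4,1,5] (faults so far: 3)
  step 3: ref 3 -> FAULT, evict 4, frames=[3,1,5] (faults so far: 4)
  step 4: ref 1 -> HIT, frames=[3,1,5] (faults so far: 4)
  step 5: ref 5 -> HIT, frames=[3,1,5] (faults so far: 4)
  step 6: ref 1 -> HIT, frames=[3,1,5] (faults so far: 4)
  step 7: ref 2 -> FAULT, evict 3, frames=[2,1,5] (faults so far: 5)
  step 8: ref 3 -> FAULT, evict 5, frames=[2,1,3] (faults so far: 6)
  step 9: ref 2 -> HIT, frames=[2,1,3] (faults so far: 6)
  step 10: ref 4 -> FAULT, evict 1, frames=[2,4,3] (faults so far: 7)
  step 11: ref 2 -> HIT, frames=[2,4,3] (faults so far: 7)
  LRU total faults: 7
--- Optimal ---
  step 0: ref 4 -> FAULT, frames=[4,-,-] (faults so far: 1)
  step 1: ref 1 -> FAULT, frames=[4,1,-] (faults so far: 2)
  step 2: ref 5 -> FAULT, frames=[4,1,5] (faults so far: 3)
  step 3: ref 3 -> FAULT, evict 4, frames=[3,1,5] (faults so far: 4)
  step 4: ref 1 -> HIT, frames=[3,1,5] (faults so far: 4)
  step 5: ref 5 -> HIT, frames=[3,1,5] (faults so far: 4)
  step 6: ref 1 -> HIT, frames=[3,1,5] (faults so far: 4)
  step 7: ref 2 -> FAULT, evict 1, frames=[3,2,5] (faults so far: 5)
  step 8: ref 3 -> HIT, frames=[3,2,5] (faults so far: 5)
  step 9: ref 2 -> HIT, frames=[3,2,5] (faults so far: 5)
  step 10: ref 4 -> FAULT, evict 3, frames=[4,2,5] (faults so far: 6)
  step 11: ref 2 -> HIT, frames=[4,2,5] (faults so far: 6)
  Optimal total faults: 6

Answer: 6 7 6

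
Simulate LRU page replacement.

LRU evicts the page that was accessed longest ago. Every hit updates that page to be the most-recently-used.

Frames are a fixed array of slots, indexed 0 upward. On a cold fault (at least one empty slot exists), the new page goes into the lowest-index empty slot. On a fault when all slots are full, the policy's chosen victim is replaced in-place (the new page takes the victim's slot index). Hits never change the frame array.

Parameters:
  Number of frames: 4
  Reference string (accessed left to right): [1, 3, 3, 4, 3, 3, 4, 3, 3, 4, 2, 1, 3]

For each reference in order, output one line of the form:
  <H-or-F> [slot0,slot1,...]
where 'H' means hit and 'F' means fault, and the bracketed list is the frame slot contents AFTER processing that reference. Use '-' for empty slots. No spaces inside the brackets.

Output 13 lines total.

F [1,-,-,-]
F [1,3,-,-]
H [1,3,-,-]
F [1,3,4,-]
H [1,3,4,-]
H [1,3,4,-]
H [1,3,4,-]
H [1,3,4,-]
H [1,3,4,-]
H [1,3,4,-]
F [1,3,4,2]
H [1,3,4,2]
H [1,3,4,2]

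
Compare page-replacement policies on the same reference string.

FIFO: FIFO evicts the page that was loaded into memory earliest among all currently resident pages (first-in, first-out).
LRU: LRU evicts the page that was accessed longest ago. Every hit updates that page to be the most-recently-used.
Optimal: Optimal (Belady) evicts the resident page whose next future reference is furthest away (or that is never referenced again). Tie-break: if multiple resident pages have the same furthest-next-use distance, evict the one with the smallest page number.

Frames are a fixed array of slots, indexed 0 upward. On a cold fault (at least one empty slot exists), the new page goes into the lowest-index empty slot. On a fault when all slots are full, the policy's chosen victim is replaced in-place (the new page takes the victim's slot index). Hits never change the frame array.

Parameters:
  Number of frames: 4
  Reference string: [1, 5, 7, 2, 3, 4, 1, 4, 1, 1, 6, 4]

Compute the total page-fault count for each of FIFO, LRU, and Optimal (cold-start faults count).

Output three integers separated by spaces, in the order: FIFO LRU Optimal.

Answer: 8 8 7

Derivation:
--- FIFO ---
  step 0: ref 1 -> FAULT, frames=[1,-,-,-] (faults so far: 1)
  step 1: ref 5 -> FAULT, frames=[1,5,-,-] (faults so far: 2)
  step 2: ref 7 -> FAULT, frames=[1,5,7,-] (faults so far: 3)
  step 3: ref 2 -> FAULT, frames=[1,5,7,2] (faults so far: 4)
  step 4: ref 3 -> FAULT, evict 1, frames=[3,5,7,2] (faults so far: 5)
  step 5: ref 4 -> FAULT, evict 5, frames=[3,4,7,2] (faults so far: 6)
  step 6: ref 1 -> FAULT, evict 7, frames=[3,4,1,2] (faults so far: 7)
  step 7: ref 4 -> HIT, frames=[3,4,1,2] (faults so far: 7)
  step 8: ref 1 -> HIT, frames=[3,4,1,2] (faults so far: 7)
  step 9: ref 1 -> HIT, frames=[3,4,1,2] (faults so far: 7)
  step 10: ref 6 -> FAULT, evict 2, frames=[3,4,1,6] (faults so far: 8)
  step 11: ref 4 -> HIT, frames=[3,4,1,6] (faults so far: 8)
  FIFO total faults: 8
--- LRU ---
  step 0: ref 1 -> FAULT, frames=[1,-,-,-] (faults so far: 1)
  step 1: ref 5 -> FAULT, frames=[1,5,-,-] (faults so far: 2)
  step 2: ref 7 -> FAULT, frames=[1,5,7,-] (faults so far: 3)
  step 3: ref 2 -> FAULT, frames=[1,5,7,2] (faults so far: 4)
  step 4: ref 3 -> FAULT, evict 1, frames=[3,5,7,2] (faults so far: 5)
  step 5: ref 4 -> FAULT, evict 5, frames=[3,4,7,2] (faults so far: 6)
  step 6: ref 1 -> FAULT, evict 7, frames=[3,4,1,2] (faults so far: 7)
  step 7: ref 4 -> HIT, frames=[3,4,1,2] (faults so far: 7)
  step 8: ref 1 -> HIT, frames=[3,4,1,2] (faults so far: 7)
  step 9: ref 1 -> HIT, frames=[3,4,1,2] (faults so far: 7)
  step 10: ref 6 -> FAULT, evict 2, frames=[3,4,1,6] (faults so far: 8)
  step 11: ref 4 -> HIT, frames=[3,4,1,6] (faults so far: 8)
  LRU total faults: 8
--- Optimal ---
  step 0: ref 1 -> FAULT, frames=[1,-,-,-] (faults so far: 1)
  step 1: ref 5 -> FAULT, frames=[1,5,-,-] (faults so far: 2)
  step 2: ref 7 -> FAULT, frames=[1,5,7,-] (faults so far: 3)
  step 3: ref 2 -> FAULT, frames=[1,5,7,2] (faults so far: 4)
  step 4: ref 3 -> FAULT, evict 2, frames=[1,5,7,3] (faults so far: 5)
  step 5: ref 4 -> FAULT, evict 3, frames=[1,5,7,4] (faults so far: 6)
  step 6: ref 1 -> HIT, frames=[1,5,7,4] (faults so far: 6)
  step 7: ref 4 -> HIT, frames=[1,5,7,4] (faults so far: 6)
  step 8: ref 1 -> HIT, frames=[1,5,7,4] (faults so far: 6)
  step 9: ref 1 -> HIT, frames=[1,5,7,4] (faults so far: 6)
  step 10: ref 6 -> FAULT, evict 1, frames=[6,5,7,4] (faults so far: 7)
  step 11: ref 4 -> HIT, frames=[6,5,7,4] (faults so far: 7)
  Optimal total faults: 7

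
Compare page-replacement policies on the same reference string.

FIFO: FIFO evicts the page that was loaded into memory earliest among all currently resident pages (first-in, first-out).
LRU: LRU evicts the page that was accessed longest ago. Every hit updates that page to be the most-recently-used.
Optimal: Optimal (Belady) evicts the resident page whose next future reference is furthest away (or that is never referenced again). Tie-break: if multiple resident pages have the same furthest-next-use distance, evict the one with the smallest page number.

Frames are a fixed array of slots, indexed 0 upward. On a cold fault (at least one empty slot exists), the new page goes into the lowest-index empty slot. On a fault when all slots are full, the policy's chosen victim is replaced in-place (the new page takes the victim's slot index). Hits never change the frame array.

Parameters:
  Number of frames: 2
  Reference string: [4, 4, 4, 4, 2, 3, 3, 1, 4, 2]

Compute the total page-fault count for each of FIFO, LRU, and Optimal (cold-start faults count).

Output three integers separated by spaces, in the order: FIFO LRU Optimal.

--- FIFO ---
  step 0: ref 4 -> FAULT, frames=[4,-] (faults so far: 1)
  step 1: ref 4 -> HIT, frames=[4,-] (faults so far: 1)
  step 2: ref 4 -> HIT, frames=[4,-] (faults so far: 1)
  step 3: ref 4 -> HIT, frames=[4,-] (faults so far: 1)
  step 4: ref 2 -> FAULT, frames=[4,2] (faults so far: 2)
  step 5: ref 3 -> FAULT, evict 4, frames=[3,2] (faults so far: 3)
  step 6: ref 3 -> HIT, frames=[3,2] (faults so far: 3)
  step 7: ref 1 -> FAULT, evict 2, frames=[3,1] (faults so far: 4)
  step 8: ref 4 -> FAULT, evict 3, frames=[4,1] (faults so far: 5)
  step 9: ref 2 -> FAULT, evict 1, frames=[4,2] (faults so far: 6)
  FIFO total faults: 6
--- LRU ---
  step 0: ref 4 -> FAULT, frames=[4,-] (faults so far: 1)
  step 1: ref 4 -> HIT, frames=[4,-] (faults so far: 1)
  step 2: ref 4 -> HIT, frames=[4,-] (faults so far: 1)
  step 3: ref 4 -> HIT, frames=[4,-] (faults so far: 1)
  step 4: ref 2 -> FAULT, frames=[4,2] (faults so far: 2)
  step 5: ref 3 -> FAULT, evict 4, frames=[3,2] (faults so far: 3)
  step 6: ref 3 -> HIT, frames=[3,2] (faults so far: 3)
  step 7: ref 1 -> FAULT, evict 2, frames=[3,1] (faults so far: 4)
  step 8: ref 4 -> FAULT, evict 3, frames=[4,1] (faults so far: 5)
  step 9: ref 2 -> FAULT, evict 1, frames=[4,2] (faults so far: 6)
  LRU total faults: 6
--- Optimal ---
  step 0: ref 4 -> FAULT, frames=[4,-] (faults so far: 1)
  step 1: ref 4 -> HIT, frames=[4,-] (faults so far: 1)
  step 2: ref 4 -> HIT, frames=[4,-] (faults so far: 1)
  step 3: ref 4 -> HIT, frames=[4,-] (faults so far: 1)
  step 4: ref 2 -> FAULT, frames=[4,2] (faults so far: 2)
  step 5: ref 3 -> FAULT, evict 2, frames=[4,3] (faults so far: 3)
  step 6: ref 3 -> HIT, frames=[4,3] (faults so far: 3)
  step 7: ref 1 -> FAULT, evict 3, frames=[4,1] (faults so far: 4)
  step 8: ref 4 -> HIT, frames=[4,1] (faults so far: 4)
  step 9: ref 2 -> FAULT, evict 1, frames=[4,2] (faults so far: 5)
  Optimal total faults: 5

Answer: 6 6 5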